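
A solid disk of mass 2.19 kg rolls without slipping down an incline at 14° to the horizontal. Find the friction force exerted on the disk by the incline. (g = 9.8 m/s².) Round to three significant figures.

For this body I = (1/2)MR², i.e. k = I/(MR²) = 0.5.
Newton's second law down the slope: Mg sinθ − f = Ma. The torque equation fR = Iα (with α = a/R) gives f = kMa.
Combining, a = g sinθ/(1+k) and f = kMa = kMg sinθ/(1+k).
f = 0.5 × 2.19 × 9.8 × sin14° / 1.5 ≈ 1.73 N.

f ≈ 1.73 N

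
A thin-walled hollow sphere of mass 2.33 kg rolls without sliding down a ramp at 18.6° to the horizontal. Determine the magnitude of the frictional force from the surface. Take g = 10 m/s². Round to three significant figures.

f ≈ 2.97 N

Here I = (2/3)MR², so the shape factor k = I/(MR²) = 2/3.
Along the incline Mg sinθ − f = Ma, and torque about the center fR = Iα = kMR²(a/R) gives f = kMa.
Combining, a = g sinθ/(1+k) and f = kMa = kMg sinθ/(1+k).
f = (2/3) × 2.33 × 10 × sin18.6° / 1.667 ≈ 2.97 N.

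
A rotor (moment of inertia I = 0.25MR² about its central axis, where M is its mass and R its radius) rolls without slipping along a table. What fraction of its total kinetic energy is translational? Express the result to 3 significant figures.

For this body I = 0.25MR², i.e. k = I/(MR²) = 0.25.
Since ω = v/R, the translational part is ½Mv² and the rotational part is ½I(v/R)² = ½kMv²; the total is ½(1+k)Mv².
The translational fraction is therefore 1/(1+k) = 1/1.25 ≈ 0.800.

fraction ≈ 0.800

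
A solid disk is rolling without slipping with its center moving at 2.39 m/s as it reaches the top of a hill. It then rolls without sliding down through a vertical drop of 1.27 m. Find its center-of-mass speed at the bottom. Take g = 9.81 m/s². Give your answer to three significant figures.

v ≈ 4.72 m/s

With I = (1/2)MR², the ratio k = I/(MR²) is 0.5.
The rolling condition ω = v/R makes the rotational term ½I(v/R)² = ½kMv², so KE_total = ½(1+k)Mv² = (3/4)Mv².
Energy conservation: (3/4)Mv₀² + Mgh = (3/4)Mv², so v² = v₀² + 2gh/(1+k).
v = √(2.39² + 2×9.81×1.27/1.5) = √22.32 ≈ 4.72 m/s.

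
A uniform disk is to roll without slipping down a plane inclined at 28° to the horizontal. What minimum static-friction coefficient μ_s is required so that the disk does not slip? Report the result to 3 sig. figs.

μ_min ≈ 0.177

With I = (1/2)MR², the ratio k = I/(MR²) is 0.5.
Newton's second law down the slope: Mg sinθ − f = Ma. The torque equation fR = Iα (with α = a/R) gives f = kMa.
These give a = g sinθ/(1+k) and the required friction f = kMg sinθ/(1+k).
The normal force is N = Mg cosθ, so μ_min = f/N = k tanθ/(1+k).
μ_min = 0.5 × tan28° / 1.5 ≈ 0.177.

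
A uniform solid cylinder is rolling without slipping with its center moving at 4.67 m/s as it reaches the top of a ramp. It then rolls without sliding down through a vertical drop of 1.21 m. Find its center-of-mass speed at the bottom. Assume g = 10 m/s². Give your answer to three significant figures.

With I = (1/2)MR², the ratio k = I/(MR²) is 0.5.
The rolling condition ω = v/R makes the rotational term ½I(v/R)² = ½kMv², so KE_total = ½(1+k)Mv² = (3/4)Mv².
Energy conservation: (3/4)Mv₀² + Mgh = (3/4)Mv², so v² = v₀² + 2gh/(1+k).
v = √(4.67² + 2×10×1.21/1.5) = √37.94 ≈ 6.16 m/s.

v ≈ 6.16 m/s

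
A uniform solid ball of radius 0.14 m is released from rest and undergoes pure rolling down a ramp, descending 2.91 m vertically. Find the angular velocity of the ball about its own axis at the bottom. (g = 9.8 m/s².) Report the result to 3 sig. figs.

ω ≈ 45.6 rad/s

Here I = (2/5)MR², so the shape factor k = I/(MR²) = 0.4.
The rolling condition ω = v/R makes the rotational term ½I(v/R)² = ½kMv², so KE_total = ½(1+k)Mv² = (7/10)Mv².
Energy conservation Mgh = ½(1+k)Mv² gives v = √(2gh/(1+k)) = √(2 × 9.8 × 2.91 / 1.4) = 6.383 m/s.
The angular speed follows from ω = v/R = 6.383/0.14 ≈ 45.6 rad/s.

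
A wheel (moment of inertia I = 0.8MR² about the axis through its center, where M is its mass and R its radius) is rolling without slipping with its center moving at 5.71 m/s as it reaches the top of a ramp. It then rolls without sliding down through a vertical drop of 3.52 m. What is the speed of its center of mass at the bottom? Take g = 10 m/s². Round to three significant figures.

Here I = 0.8MR², so the shape factor k = I/(MR²) = 0.8.
Pure rolling means v = ωR; then KE = ½Mv² + ½I(v/R)² = ½(1+k)Mv² = (9/10)Mv².
Conserving energy between top and bottom: (9/10)Mv² = (9/10)Mv₀² + Mgh, hence v² = v₀² + 2gh/(1+k).
v = √(5.71² + 2×10×3.52/1.8) = √71.72 ≈ 8.47 m/s.

v ≈ 8.47 m/s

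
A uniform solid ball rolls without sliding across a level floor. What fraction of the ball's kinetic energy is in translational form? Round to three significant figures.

The moment of inertia is (2/5)MR², giving k ≡ I/(MR²) = 0.4.
Since ω = v/R, the translational part is ½Mv² and the rotational part is ½I(v/R)² = ½kMv²; the total is ½(1+k)Mv².
The translational fraction is therefore 1/(1+k) = 1/1.4 ≈ 0.714.

fraction ≈ 0.714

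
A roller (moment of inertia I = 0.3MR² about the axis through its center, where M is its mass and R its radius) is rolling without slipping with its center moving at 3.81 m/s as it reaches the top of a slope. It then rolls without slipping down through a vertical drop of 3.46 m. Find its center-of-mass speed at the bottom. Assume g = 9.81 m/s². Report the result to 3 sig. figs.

v ≈ 8.17 m/s

With I = 0.3MR², the ratio k = I/(MR²) is 0.3.
Rolling without slipping gives ω = v/R, so the total kinetic energy is ½Mv² + ½Iω² = ½(1+k)Mv² = (13/20)Mv².
Energy conservation: (13/20)Mv₀² + Mgh = (13/20)Mv², so v² = v₀² + 2gh/(1+k).
v = √(3.81² + 2×9.81×3.46/1.3) = √66.74 ≈ 8.17 m/s.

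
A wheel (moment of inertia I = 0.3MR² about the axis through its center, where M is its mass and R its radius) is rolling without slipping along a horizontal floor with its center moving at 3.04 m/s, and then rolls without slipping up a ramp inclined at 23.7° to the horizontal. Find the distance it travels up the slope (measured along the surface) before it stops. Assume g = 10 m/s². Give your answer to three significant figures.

Here I = 0.3MR², so the shape factor k = I/(MR²) = 0.3.
The rolling condition ω = v/R makes the rotational term ½I(v/R)² = ½kMv², so KE_total = ½(1+k)Mv² = (13/20)Mv².
Setting this equal to Mgh gives the vertical rise h = (1+k)v₀²/(2g) = 1.3×3.04²/(2×10) = 0.6007 m.
The distance along the slope is d = h/sinθ = 0.6007/sin23.7° ≈ 1.49 m.

d ≈ 1.49 m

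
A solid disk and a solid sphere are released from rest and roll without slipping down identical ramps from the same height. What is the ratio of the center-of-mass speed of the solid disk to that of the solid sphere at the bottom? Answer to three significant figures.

v_ratio ≈ 0.966

Each satisfies Mgh = ½(1+k)Mv² with k = I/(MR²), so v ∝ 1/√(1+k).
For the solid disk k = 0.5; for the solid sphere k = 0.4.
v₁/v₂ = √((1+k₂)/(1+k₁)) = √(1.4/1.5) ≈ 0.966.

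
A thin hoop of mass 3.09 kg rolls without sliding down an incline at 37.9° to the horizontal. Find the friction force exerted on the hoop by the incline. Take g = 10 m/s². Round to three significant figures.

For this body I = MR², i.e. k = I/(MR²) = 1.
Along the incline Mg sinθ − f = Ma, and torque about the center fR = Iα = kMR²(a/R) gives f = kMa.
Combining, a = g sinθ/(1+k) and f = kMa = kMg sinθ/(1+k).
f = 1 × 3.09 × 10 × sin37.9° / 2 ≈ 9.49 N.

f ≈ 9.49 N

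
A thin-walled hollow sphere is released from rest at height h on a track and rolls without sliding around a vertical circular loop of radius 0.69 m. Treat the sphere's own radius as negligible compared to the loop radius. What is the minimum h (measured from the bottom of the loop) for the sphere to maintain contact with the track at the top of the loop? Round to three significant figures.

h_min ≈ 1.96 m

With I = (2/3)MR², the ratio k = I/(MR²) is 2/3.
At the top of the loop, the minimum-contact condition is Mg = Mv_top²/r, so v_top² = gr.
With ω = v/R, the kinetic energy at speed v is ½(1+k)Mv² = (5/6)Mv².
Energy conservation from release (height h) to the top (height 2r): Mgh = Mg(2r) + (5/6)M·gr.
Thus h_min = 2r + (1+k)r/2 = r(2 + 1.667/2) = 0.69 × 2.833 ≈ 1.96 m.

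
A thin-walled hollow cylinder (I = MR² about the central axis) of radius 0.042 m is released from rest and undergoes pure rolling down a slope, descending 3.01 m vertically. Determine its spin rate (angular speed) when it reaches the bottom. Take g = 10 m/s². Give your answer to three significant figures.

With I = MR², the ratio k = I/(MR²) is 1.
Pure rolling means v = ωR; then KE = ½Mv² + ½I(v/R)² = ½(1+k)Mv² = Mv².
Energy conservation Mgh = ½(1+k)Mv² gives v = √(2gh/(1+k)) = √(2 × 10 × 3.01 / 2) = 5.486 m/s.
Then ω = v/R = 5.486 / 0.042 ≈ 131 rad/s.

ω ≈ 131 rad/s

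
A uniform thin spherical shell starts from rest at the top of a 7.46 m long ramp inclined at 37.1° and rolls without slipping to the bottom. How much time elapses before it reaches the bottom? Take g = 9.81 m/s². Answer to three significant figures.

With I = (2/3)MR², the ratio k = I/(MR²) is 2/3.
Translational: Mg sinθ − f = Ma. Rotational about the CM: fR = Iα = kMRa, so f = kMa.
Hence a = g sinθ/(1+k) = 9.81×sin37.1°/1.667 = 3.55 m/s².
Starting from rest, L = ½at², so t = √(2L/a) = √(2×7.46/3.55) ≈ 2.05 s.

t ≈ 2.05 s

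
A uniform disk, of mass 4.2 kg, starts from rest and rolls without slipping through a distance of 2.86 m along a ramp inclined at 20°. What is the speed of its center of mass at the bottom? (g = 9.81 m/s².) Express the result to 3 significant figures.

v ≈ 3.58 m/s

Here I = (1/2)MR², so the shape factor k = I/(MR²) = 0.5.
Rolling without slipping gives ω = v/R, so the total kinetic energy is ½Mv² + ½Iω² = ½(1+k)Mv² = (3/4)Mv².
The vertical drop is h = L sinθ = 2.86 × sin20° = 0.9782 m.
Setting Mgh = (3/4)Mv² gives v = √(2gh/(1+k)) = √(2·9.81·0.9782/1.5) ≈ 3.58 m/s.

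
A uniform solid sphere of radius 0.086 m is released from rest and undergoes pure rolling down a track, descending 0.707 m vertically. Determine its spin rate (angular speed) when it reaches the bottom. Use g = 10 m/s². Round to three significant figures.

Here I = (2/5)MR², so the shape factor k = I/(MR²) = 0.4.
Pure rolling means v = ωR; then KE = ½Mv² + ½I(v/R)² = ½(1+k)Mv² = (7/10)Mv².
Energy conservation Mgh = ½(1+k)Mv² gives v = √(2gh/(1+k)) = √(2 × 10 × 0.707 / 1.4) = 3.178 m/s.
Then ω = v/R = 3.178 / 0.086 ≈ 37.0 rad/s.

ω ≈ 37.0 rad/s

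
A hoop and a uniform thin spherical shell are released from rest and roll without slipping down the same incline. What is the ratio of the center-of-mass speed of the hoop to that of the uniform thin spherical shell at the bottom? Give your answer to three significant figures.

Each satisfies Mgh = ½(1+k)Mv² with k = I/(MR²), so v ∝ 1/√(1+k).
For the hoop k = 1; for the uniform thin spherical shell k = 2/3.
v₁/v₂ = √((1+k₂)/(1+k₁)) = √(1.667/2) ≈ 0.913.

v_ratio ≈ 0.913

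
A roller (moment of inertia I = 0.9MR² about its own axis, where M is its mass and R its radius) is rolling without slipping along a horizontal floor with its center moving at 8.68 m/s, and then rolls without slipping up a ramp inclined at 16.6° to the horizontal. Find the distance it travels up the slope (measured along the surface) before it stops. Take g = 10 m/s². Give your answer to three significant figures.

With I = 0.9MR², the ratio k = I/(MR²) is 0.9.
Since it rolls without slipping, ω = v/R and KE = ½Mv² + ½Iω² = ½(1+k)Mv² = (19/20)Mv².
Setting this equal to Mgh gives the vertical rise h = (1+k)v₀²/(2g) = 1.9×8.68²/(2×10) = 7.158 m.
Along the incline, d = h/sinθ = 7.158/sin16.6° ≈ 25.1 m.

d ≈ 25.1 m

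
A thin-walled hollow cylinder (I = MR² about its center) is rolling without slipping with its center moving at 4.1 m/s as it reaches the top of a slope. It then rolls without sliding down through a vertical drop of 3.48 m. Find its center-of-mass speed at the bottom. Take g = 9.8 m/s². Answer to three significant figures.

Here I = MR², so the shape factor k = I/(MR²) = 1.
The rolling condition ω = v/R makes the rotational term ½I(v/R)² = ½kMv², so KE_total = ½(1+k)Mv² = Mv².
Conserving energy between top and bottom: Mv² = Mv₀² + Mgh, hence v² = v₀² + 2gh/(1+k).
v = √(4.1² + 2×9.8×3.48/2) = √50.91 ≈ 7.14 m/s.

v ≈ 7.14 m/s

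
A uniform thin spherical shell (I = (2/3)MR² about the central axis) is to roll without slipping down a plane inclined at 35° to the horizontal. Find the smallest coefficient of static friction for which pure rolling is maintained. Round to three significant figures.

For this body I = (2/3)MR², i.e. k = I/(MR²) = 2/3.
Translational: Mg sinθ − f = Ma. Rotational about the CM: fR = Iα = kMRa, so f = kMa.
These give a = g sinθ/(1+k) and the required friction f = kMg sinθ/(1+k).
The normal force is N = Mg cosθ, so μ_min = f/N = k tanθ/(1+k).
μ_min = (2/3) × tan35° / 1.667 ≈ 0.280.

μ_min ≈ 0.280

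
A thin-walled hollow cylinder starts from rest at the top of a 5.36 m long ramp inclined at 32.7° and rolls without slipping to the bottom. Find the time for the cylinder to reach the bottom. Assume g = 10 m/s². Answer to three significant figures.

t ≈ 1.99 s

With I = MR², the ratio k = I/(MR²) is 1.
Along the incline Mg sinθ − f = Ma, and torque about the center fR = Iα = kMR²(a/R) gives f = kMa.
Hence a = g sinθ/(1+k) = 10×sin32.7°/2 = 2.701 m/s².
With constant a from rest, t = √(2L/a) = √(2·5.36/2.701) ≈ 1.99 s.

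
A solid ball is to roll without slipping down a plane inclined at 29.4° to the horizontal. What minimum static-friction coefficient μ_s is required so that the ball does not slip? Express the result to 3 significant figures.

μ_min ≈ 0.161

The moment of inertia is (2/5)MR², giving k ≡ I/(MR²) = 0.4.
Along the incline Mg sinθ − f = Ma, and torque about the center fR = Iα = kMR²(a/R) gives f = kMa.
These give a = g sinθ/(1+k) and the required friction f = kMg sinθ/(1+k).
With N = Mg cosθ, the no-slip condition f ≤ μN gives μ_min = f/N = k tanθ/(1+k).
μ_min = 0.4 × tan29.4° / 1.4 ≈ 0.161.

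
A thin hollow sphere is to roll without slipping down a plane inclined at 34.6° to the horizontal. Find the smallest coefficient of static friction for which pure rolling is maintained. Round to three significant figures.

μ_min ≈ 0.276

For this body I = (2/3)MR², i.e. k = I/(MR²) = 2/3.
Along the incline Mg sinθ − f = Ma, and torque about the center fR = Iα = kMR²(a/R) gives f = kMa.
These give a = g sinθ/(1+k) and the required friction f = kMg sinθ/(1+k).
With N = Mg cosθ, the no-slip condition f ≤ μN gives μ_min = f/N = k tanθ/(1+k).
μ_min = (2/3) × tan34.6° / 1.667 ≈ 0.276.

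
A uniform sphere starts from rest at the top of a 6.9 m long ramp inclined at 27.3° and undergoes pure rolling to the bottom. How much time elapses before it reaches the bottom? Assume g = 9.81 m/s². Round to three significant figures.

For this body I = (2/5)MR², i.e. k = I/(MR²) = 0.4.
Newton's second law down the slope: Mg sinθ − f = Ma. The torque equation fR = Iα (with α = a/R) gives f = kMa.
Hence a = g sinθ/(1+k) = 9.81×sin27.3°/1.4 = 3.214 m/s².
With constant a from rest, t = √(2L/a) = √(2·6.9/3.214) ≈ 2.07 s.

t ≈ 2.07 s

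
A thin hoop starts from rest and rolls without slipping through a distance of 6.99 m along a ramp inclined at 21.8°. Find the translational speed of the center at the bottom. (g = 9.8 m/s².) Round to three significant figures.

v ≈ 5.04 m/s

The moment of inertia is MR², giving k ≡ I/(MR²) = 1.
The rolling condition ω = v/R makes the rotational term ½I(v/R)² = ½kMv², so KE_total = ½(1+k)Mv² = Mv².
The vertical drop is h = L sinθ = 6.99 × sin21.8° = 2.596 m.
Setting Mgh = Mv² gives v = √(2gh/(1+k)) = √(2·9.8·2.596/2) ≈ 5.04 m/s.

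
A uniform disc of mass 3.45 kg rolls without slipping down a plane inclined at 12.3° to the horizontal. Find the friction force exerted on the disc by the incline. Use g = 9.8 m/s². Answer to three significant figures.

f ≈ 2.40 N

With I = (1/2)MR², the ratio k = I/(MR²) is 0.5.
Along the incline Mg sinθ − f = Ma, and torque about the center fR = Iα = kMR²(a/R) gives f = kMa.
Combining, a = g sinθ/(1+k) and f = kMa = kMg sinθ/(1+k).
f = 0.5 × 3.45 × 9.8 × sin12.3° / 1.5 ≈ 2.40 N.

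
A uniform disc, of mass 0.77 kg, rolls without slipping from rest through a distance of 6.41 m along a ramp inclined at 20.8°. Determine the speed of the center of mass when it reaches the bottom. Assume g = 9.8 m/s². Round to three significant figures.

v ≈ 5.45 m/s

The moment of inertia is (1/2)MR², giving k ≡ I/(MR²) = 0.5.
Pure rolling means v = ωR; then KE = ½Mv² + ½I(v/R)² = ½(1+k)Mv² = (3/4)Mv².
The vertical drop is h = L sinθ = 6.41 × sin20.8° = 2.276 m.
Energy conservation: Mgh = (3/4)Mv², so v = √(2gh/(1+k)) = √(2 × 9.8 × 2.276 / 1.5) ≈ 5.45 m/s.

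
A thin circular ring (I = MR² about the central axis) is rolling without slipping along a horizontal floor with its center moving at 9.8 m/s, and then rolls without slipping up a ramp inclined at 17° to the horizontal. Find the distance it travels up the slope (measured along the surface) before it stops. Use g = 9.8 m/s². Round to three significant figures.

d ≈ 33.5 m

Here I = MR², so the shape factor k = I/(MR²) = 1.
Pure rolling means v = ωR; then KE = ½Mv² + ½I(v/R)² = ½(1+k)Mv² = Mv².
Setting this equal to Mgh gives the vertical rise h = (1+k)v₀²/(2g) = 2×9.8²/(2×9.8) = 9.8 m.
The distance along the slope is d = h/sinθ = 9.8/sin17° ≈ 33.5 m.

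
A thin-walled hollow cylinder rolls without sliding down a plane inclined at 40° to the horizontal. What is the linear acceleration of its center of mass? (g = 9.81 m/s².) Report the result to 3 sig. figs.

For this body I = MR², i.e. k = I/(MR²) = 1.
Translational: Mg sinθ − f = Ma. Rotational about the CM: fR = Iα = kMRa, so f = kMa.
Eliminating f: Mg sinθ = (1+k)Ma, so a = g sinθ/(1+k) = 9.81 × sin40° / 2 ≈ 3.15 m/s².

a ≈ 3.15 m/s²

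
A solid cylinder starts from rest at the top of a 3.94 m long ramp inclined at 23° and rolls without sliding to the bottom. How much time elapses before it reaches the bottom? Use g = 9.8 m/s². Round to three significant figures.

Here I = (1/2)MR², so the shape factor k = I/(MR²) = 0.5.
Newton's second law down the slope: Mg sinθ − f = Ma. The torque equation fR = Iα (with α = a/R) gives f = kMa.
Hence a = g sinθ/(1+k) = 9.8×sin23°/1.5 = 2.553 m/s².
With constant a from rest, t = √(2L/a) = √(2·3.94/2.553) ≈ 1.76 s.

t ≈ 1.76 s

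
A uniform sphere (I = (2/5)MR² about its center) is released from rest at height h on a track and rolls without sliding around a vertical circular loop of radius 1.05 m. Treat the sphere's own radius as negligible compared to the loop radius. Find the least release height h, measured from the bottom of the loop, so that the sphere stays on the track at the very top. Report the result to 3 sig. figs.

h_min ≈ 2.84 m

Here I = (2/5)MR², so the shape factor k = I/(MR²) = 0.4.
At the top of the loop, the minimum-contact condition is Mg = Mv_top²/r, so v_top² = gr.
With ω = v/R, the kinetic energy at speed v is ½(1+k)Mv² = (7/10)Mv².
Energy conservation from release (height h) to the top (height 2r): Mgh = Mg(2r) + (7/10)M·gr.
Thus h_min = 2r + (1+k)r/2 = r(2 + 1.4/2) = 1.05 × 2.7 ≈ 2.84 m.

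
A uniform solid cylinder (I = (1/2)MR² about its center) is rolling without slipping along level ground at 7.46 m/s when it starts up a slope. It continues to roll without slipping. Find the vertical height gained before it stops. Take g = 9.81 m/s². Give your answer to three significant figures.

h ≈ 4.25 m

The moment of inertia is (1/2)MR², giving k ≡ I/(MR²) = 0.5.
Rolling without slipping gives ω = v/R, so the total kinetic energy is ½Mv² + ½Iω² = ½(1+k)Mv² = (3/4)Mv².
At the top the kinetic energy is zero, so (3/4)Mv₀² = Mgh.
Thus h = (1+k)v₀²/(2g) = 1.5 × 7.46² / (2 × 9.81) ≈ 4.25 m.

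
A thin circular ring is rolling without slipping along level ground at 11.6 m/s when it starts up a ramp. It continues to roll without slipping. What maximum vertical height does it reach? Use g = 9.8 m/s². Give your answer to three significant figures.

The moment of inertia is MR², giving k ≡ I/(MR²) = 1.
Pure rolling means v = ωR; then KE = ½Mv² + ½I(v/R)² = ½(1+k)Mv² = Mv².
All of this converts to potential energy at the highest point: Mv₀² = Mgh.
Thus h = (1+k)v₀²/(2g) = 2 × 11.6² / (2 × 9.8) ≈ 13.7 m.

h ≈ 13.7 m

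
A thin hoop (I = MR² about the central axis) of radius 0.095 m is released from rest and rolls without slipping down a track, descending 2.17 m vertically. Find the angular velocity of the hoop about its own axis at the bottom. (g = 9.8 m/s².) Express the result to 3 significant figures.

ω ≈ 48.5 rad/s

For this body I = MR², i.e. k = I/(MR²) = 1.
The rolling condition ω = v/R makes the rotational term ½I(v/R)² = ½kMv², so KE_total = ½(1+k)Mv² = Mv².
Energy conservation Mgh = ½(1+k)Mv² gives v = √(2gh/(1+k)) = √(2 × 9.8 × 2.17 / 2) = 4.612 m/s.
Then ω = v/R = 4.612 / 0.095 ≈ 48.5 rad/s.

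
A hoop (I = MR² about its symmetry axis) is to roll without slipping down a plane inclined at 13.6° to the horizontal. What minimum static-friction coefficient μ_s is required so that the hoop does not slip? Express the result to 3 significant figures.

Here I = MR², so the shape factor k = I/(MR²) = 1.
Newton's second law down the slope: Mg sinθ − f = Ma. The torque equation fR = Iα (with α = a/R) gives f = kMa.
These give a = g sinθ/(1+k) and the required friction f = kMg sinθ/(1+k).
With N = Mg cosθ, the no-slip condition f ≤ μN gives μ_min = f/N = k tanθ/(1+k).
μ_min = 1 × tan13.6° / 2 ≈ 0.121.

μ_min ≈ 0.121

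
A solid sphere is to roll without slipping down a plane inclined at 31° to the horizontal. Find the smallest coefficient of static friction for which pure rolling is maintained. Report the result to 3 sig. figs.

μ_min ≈ 0.172

The moment of inertia is (2/5)MR², giving k ≡ I/(MR²) = 0.4.
Newton's second law down the slope: Mg sinθ − f = Ma. The torque equation fR = Iα (with α = a/R) gives f = kMa.
These give a = g sinθ/(1+k) and the required friction f = kMg sinθ/(1+k).
With N = Mg cosθ, the no-slip condition f ≤ μN gives μ_min = f/N = k tanθ/(1+k).
μ_min = 0.4 × tan31° / 1.4 ≈ 0.172.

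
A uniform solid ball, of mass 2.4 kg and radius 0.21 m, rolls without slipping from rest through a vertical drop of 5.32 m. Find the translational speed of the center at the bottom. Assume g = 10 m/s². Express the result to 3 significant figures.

The moment of inertia is (2/5)MR², giving k ≡ I/(MR²) = 0.4.
Since it rolls without slipping, ω = v/R and KE = ½Mv² + ½Iω² = ½(1+k)Mv² = (7/10)Mv².
Energy conservation: Mgh = (7/10)Mv², so v = √(2gh/(1+k)) = √(2 × 10 × 5.32 / 1.4) ≈ 8.72 m/s.

v ≈ 8.72 m/s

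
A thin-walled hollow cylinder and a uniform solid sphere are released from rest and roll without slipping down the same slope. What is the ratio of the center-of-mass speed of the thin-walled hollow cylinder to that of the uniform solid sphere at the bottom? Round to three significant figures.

v_ratio ≈ 0.837

Each satisfies Mgh = ½(1+k)Mv² with k = I/(MR²), so v ∝ 1/√(1+k).
For the thin-walled hollow cylinder k = 1; for the uniform solid sphere k = 0.4.
v₁/v₂ = √((1+k₂)/(1+k₁)) = √(1.4/2) ≈ 0.837.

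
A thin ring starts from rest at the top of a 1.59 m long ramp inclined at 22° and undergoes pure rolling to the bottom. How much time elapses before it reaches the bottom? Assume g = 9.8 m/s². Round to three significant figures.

Here I = MR², so the shape factor k = I/(MR²) = 1.
Along the incline Mg sinθ − f = Ma, and torque about the center fR = Iα = kMR²(a/R) gives f = kMa.
Hence a = g sinθ/(1+k) = 9.8×sin22°/2 = 1.836 m/s².
Starting from rest, L = ½at², so t = √(2L/a) = √(2×1.59/1.836) ≈ 1.32 s.

t ≈ 1.32 s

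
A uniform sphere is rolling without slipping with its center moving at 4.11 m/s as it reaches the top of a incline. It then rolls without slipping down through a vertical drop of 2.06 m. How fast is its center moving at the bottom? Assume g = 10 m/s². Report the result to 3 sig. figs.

v ≈ 6.81 m/s

Here I = (2/5)MR², so the shape factor k = I/(MR²) = 0.4.
Since it rolls without slipping, ω = v/R and KE = ½Mv² + ½Iω² = ½(1+k)Mv² = (7/10)Mv².
Energy conservation: (7/10)Mv₀² + Mgh = (7/10)Mv², so v² = v₀² + 2gh/(1+k).
v = √(4.11² + 2×10×2.06/1.4) = √46.32 ≈ 6.81 m/s.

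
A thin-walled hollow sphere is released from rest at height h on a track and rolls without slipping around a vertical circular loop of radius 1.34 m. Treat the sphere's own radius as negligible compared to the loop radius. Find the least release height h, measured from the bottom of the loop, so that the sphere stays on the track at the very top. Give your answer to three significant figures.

With I = (2/3)MR², the ratio k = I/(MR²) is 2/3.
At the top of the loop, the minimum-contact condition is Mg = Mv_top²/r, so v_top² = gr.
With ω = v/R, the kinetic energy at speed v is ½(1+k)Mv² = (5/6)Mv².
Energy conservation from release (height h) to the top (height 2r): Mgh = Mg(2r) + (5/6)M·gr.
Thus h_min = 2r + (1+k)r/2 = r(2 + 1.667/2) = 1.34 × 2.833 ≈ 3.80 m.

h_min ≈ 3.80 m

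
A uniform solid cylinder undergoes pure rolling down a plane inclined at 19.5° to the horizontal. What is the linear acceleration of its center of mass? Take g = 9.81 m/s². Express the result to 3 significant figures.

For this body I = (1/2)MR², i.e. k = I/(MR²) = 0.5.
Translational: Mg sinθ − f = Ma. Rotational about the CM: fR = Iα = kMRa, so f = kMa.
Eliminating f: Mg sinθ = (1+k)Ma, so a = g sinθ/(1+k) = 9.81 × sin19.5° / 1.5 ≈ 2.18 m/s².

a ≈ 2.18 m/s²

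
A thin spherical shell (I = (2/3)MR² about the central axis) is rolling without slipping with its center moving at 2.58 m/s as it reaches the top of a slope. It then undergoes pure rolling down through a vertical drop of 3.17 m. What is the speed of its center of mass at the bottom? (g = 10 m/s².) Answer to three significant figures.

v ≈ 6.69 m/s

The moment of inertia is (2/3)MR², giving k ≡ I/(MR²) = 2/3.
Since it rolls without slipping, ω = v/R and KE = ½Mv² + ½Iω² = ½(1+k)Mv² = (5/6)Mv².
Energy conservation: (5/6)Mv₀² + Mgh = (5/6)Mv², so v² = v₀² + 2gh/(1+k).
v = √(2.58² + 2×10×3.17/1.667) = √44.7 ≈ 6.69 m/s.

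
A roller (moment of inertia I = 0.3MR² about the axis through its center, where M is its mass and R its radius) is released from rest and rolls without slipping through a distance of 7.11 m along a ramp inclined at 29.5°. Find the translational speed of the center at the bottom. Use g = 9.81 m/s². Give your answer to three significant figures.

v ≈ 7.27 m/s

With I = 0.3MR², the ratio k = I/(MR²) is 0.3.
The rolling condition ω = v/R makes the rotational term ½I(v/R)² = ½kMv², so KE_total = ½(1+k)Mv² = (13/20)Mv².
The vertical drop is h = L sinθ = 7.11 × sin29.5° = 3.501 m.
Setting Mgh = (13/20)Mv² gives v = √(2gh/(1+k)) = √(2·9.81·3.501/1.3) ≈ 7.27 m/s.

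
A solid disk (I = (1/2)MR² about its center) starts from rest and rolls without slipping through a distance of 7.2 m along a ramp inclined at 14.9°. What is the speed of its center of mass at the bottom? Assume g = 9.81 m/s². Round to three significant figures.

v ≈ 4.92 m/s

For this body I = (1/2)MR², i.e. k = I/(MR²) = 0.5.
Since it rolls without slipping, ω = v/R and KE = ½Mv² + ½Iω² = ½(1+k)Mv² = (3/4)Mv².
The vertical drop is h = L sinθ = 7.2 × sin14.9° = 1.851 m.
Energy conservation: Mgh = (3/4)Mv², so v = √(2gh/(1+k)) = √(2 × 9.81 × 1.851 / 1.5) ≈ 4.92 m/s.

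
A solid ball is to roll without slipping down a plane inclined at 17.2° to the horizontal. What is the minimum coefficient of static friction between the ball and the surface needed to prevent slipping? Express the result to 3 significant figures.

μ_min ≈ 0.0884

With I = (2/5)MR², the ratio k = I/(MR²) is 0.4.
Translational: Mg sinθ − f = Ma. Rotational about the CM: fR = Iα = kMRa, so f = kMa.
These give a = g sinθ/(1+k) and the required friction f = kMg sinθ/(1+k).
The normal force is N = Mg cosθ, so μ_min = f/N = k tanθ/(1+k).
μ_min = 0.4 × tan17.2° / 1.4 ≈ 0.0884.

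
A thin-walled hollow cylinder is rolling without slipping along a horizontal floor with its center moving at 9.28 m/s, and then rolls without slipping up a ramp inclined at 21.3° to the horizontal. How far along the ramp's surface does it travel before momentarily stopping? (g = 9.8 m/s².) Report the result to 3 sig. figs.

Here I = MR², so the shape factor k = I/(MR²) = 1.
Since it rolls without slipping, ω = v/R and KE = ½Mv² + ½Iω² = ½(1+k)Mv² = Mv².
Setting this equal to Mgh gives the vertical rise h = (1+k)v₀²/(2g) = 2×9.28²/(2×9.8) = 8.788 m.
Along the incline, d = h/sinθ = 8.788/sin21.3° ≈ 24.2 m.

d ≈ 24.2 m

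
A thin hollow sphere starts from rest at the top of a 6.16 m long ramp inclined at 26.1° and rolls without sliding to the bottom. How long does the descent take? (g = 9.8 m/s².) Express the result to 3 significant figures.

t ≈ 2.18 s

With I = (2/3)MR², the ratio k = I/(MR²) is 2/3.
Newton's second law down the slope: Mg sinθ − f = Ma. The torque equation fR = Iα (with α = a/R) gives f = kMa.
Hence a = g sinθ/(1+k) = 9.8×sin26.1°/1.667 = 2.587 m/s².
With constant a from rest, t = √(2L/a) = √(2·6.16/2.587) ≈ 2.18 s.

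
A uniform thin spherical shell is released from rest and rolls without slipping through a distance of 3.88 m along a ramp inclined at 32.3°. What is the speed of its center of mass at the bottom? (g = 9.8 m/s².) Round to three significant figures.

v ≈ 4.94 m/s

For this body I = (2/3)MR², i.e. k = I/(MR²) = 2/3.
Rolling without slipping gives ω = v/R, so the total kinetic energy is ½Mv² + ½Iω² = ½(1+k)Mv² = (5/6)Mv².
The vertical drop is h = L sinθ = 3.88 × sin32.3° = 2.073 m.
Setting Mgh = (5/6)Mv² gives v = √(2gh/(1+k)) = √(2·9.8·2.073/1.667) ≈ 4.94 m/s.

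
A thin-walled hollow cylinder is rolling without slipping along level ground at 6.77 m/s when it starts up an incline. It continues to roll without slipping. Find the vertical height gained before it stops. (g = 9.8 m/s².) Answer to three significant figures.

Here I = MR², so the shape factor k = I/(MR²) = 1.
The rolling condition ω = v/R makes the rotational term ½I(v/R)² = ½kMv², so KE_total = ½(1+k)Mv² = Mv².
All of this converts to potential energy at the highest point: Mv₀² = Mgh.
Thus h = (1+k)v₀²/(2g) = 2 × 6.77² / (2 × 9.8) ≈ 4.68 m.

h ≈ 4.68 m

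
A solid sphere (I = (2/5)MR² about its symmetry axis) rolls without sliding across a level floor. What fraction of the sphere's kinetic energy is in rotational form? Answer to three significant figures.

Here I = (2/5)MR², so the shape factor k = I/(MR²) = 0.4.
Since ω = v/R, the translational part is ½Mv² and the rotational part is ½I(v/R)² = ½kMv²; the total is ½(1+k)Mv².
The rotational fraction is therefore k/(1+k) = 0.4/1.4 ≈ 0.286.

fraction ≈ 0.286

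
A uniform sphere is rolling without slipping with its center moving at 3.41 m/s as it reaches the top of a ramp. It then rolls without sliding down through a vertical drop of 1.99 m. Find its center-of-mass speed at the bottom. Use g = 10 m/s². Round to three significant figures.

v ≈ 6.33 m/s

The moment of inertia is (2/5)MR², giving k ≡ I/(MR²) = 0.4.
The rolling condition ω = v/R makes the rotational term ½I(v/R)² = ½kMv², so KE_total = ½(1+k)Mv² = (7/10)Mv².
Conserving energy between top and bottom: (7/10)Mv² = (7/10)Mv₀² + Mgh, hence v² = v₀² + 2gh/(1+k).
v = √(3.41² + 2×10×1.99/1.4) = √40.06 ≈ 6.33 m/s.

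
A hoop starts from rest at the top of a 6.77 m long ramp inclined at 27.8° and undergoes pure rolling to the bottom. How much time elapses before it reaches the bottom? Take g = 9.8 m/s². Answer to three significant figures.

t ≈ 2.43 s

For this body I = MR², i.e. k = I/(MR²) = 1.
Newton's second law down the slope: Mg sinθ − f = Ma. The torque equation fR = Iα (with α = a/R) gives f = kMa.
Hence a = g sinθ/(1+k) = 9.8×sin27.8°/2 = 2.285 m/s².
Starting from rest, L = ½at², so t = √(2L/a) = √(2×6.77/2.285) ≈ 2.43 s.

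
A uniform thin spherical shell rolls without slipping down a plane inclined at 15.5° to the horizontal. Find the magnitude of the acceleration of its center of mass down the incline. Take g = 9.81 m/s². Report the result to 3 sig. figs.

For this body I = (2/3)MR², i.e. k = I/(MR²) = 2/3.
Newton's second law down the slope: Mg sinθ − f = Ma. The torque equation fR = Iα (with α = a/R) gives f = kMa.
Eliminating f: Mg sinθ = (1+k)Ma, so a = g sinθ/(1+k) = 9.81 × sin15.5° / 1.667 ≈ 1.57 m/s².

a ≈ 1.57 m/s²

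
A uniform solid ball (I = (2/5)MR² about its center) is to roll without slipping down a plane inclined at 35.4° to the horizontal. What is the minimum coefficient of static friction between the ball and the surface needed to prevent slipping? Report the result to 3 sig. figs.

μ_min ≈ 0.203

With I = (2/5)MR², the ratio k = I/(MR²) is 0.4.
Along the incline Mg sinθ − f = Ma, and torque about the center fR = Iα = kMR²(a/R) gives f = kMa.
These give a = g sinθ/(1+k) and the required friction f = kMg sinθ/(1+k).
With N = Mg cosθ, the no-slip condition f ≤ μN gives μ_min = f/N = k tanθ/(1+k).
μ_min = 0.4 × tan35.4° / 1.4 ≈ 0.203.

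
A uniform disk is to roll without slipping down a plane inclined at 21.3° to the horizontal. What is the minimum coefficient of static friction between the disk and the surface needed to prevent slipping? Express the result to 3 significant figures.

μ_min ≈ 0.130

With I = (1/2)MR², the ratio k = I/(MR²) is 0.5.
Translational: Mg sinθ − f = Ma. Rotational about the CM: fR = Iα = kMRa, so f = kMa.
These give a = g sinθ/(1+k) and the required friction f = kMg sinθ/(1+k).
With N = Mg cosθ, the no-slip condition f ≤ μN gives μ_min = f/N = k tanθ/(1+k).
μ_min = 0.5 × tan21.3° / 1.5 ≈ 0.130.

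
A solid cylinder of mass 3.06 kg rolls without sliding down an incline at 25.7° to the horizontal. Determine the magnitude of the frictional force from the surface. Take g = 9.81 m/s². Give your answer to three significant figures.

For this body I = (1/2)MR², i.e. k = I/(MR²) = 0.5.
Along the incline Mg sinθ − f = Ma, and torque about the center fR = Iα = kMR²(a/R) gives f = kMa.
Combining, a = g sinθ/(1+k) and f = kMa = kMg sinθ/(1+k).
f = 0.5 × 3.06 × 9.81 × sin25.7° / 1.5 ≈ 4.34 N.

f ≈ 4.34 N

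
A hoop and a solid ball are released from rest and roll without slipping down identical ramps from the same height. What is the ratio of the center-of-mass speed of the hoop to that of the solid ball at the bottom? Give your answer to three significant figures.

Each satisfies Mgh = ½(1+k)Mv² with k = I/(MR²), so v ∝ 1/√(1+k).
For the hoop k = 1; for the solid ball k = 0.4.
v₁/v₂ = √((1+k₂)/(1+k₁)) = √(1.4/2) ≈ 0.837.

v_ratio ≈ 0.837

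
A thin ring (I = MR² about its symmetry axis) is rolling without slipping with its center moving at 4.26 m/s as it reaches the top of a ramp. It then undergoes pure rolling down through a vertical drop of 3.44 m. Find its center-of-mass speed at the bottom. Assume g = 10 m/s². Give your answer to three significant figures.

v ≈ 7.25 m/s

With I = MR², the ratio k = I/(MR²) is 1.
Pure rolling means v = ωR; then KE = ½Mv² + ½I(v/R)² = ½(1+k)Mv² = Mv².
Energy conservation: Mv₀² + Mgh = Mv², so v² = v₀² + 2gh/(1+k).
v = √(4.26² + 2×10×3.44/2) = √52.55 ≈ 7.25 m/s.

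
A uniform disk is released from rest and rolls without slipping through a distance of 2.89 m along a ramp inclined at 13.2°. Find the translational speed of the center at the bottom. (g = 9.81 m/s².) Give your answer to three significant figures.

Here I = (1/2)MR², so the shape factor k = I/(MR²) = 0.5.
Rolling without slipping gives ω = v/R, so the total kinetic energy is ½Mv² + ½Iω² = ½(1+k)Mv² = (3/4)Mv².
The vertical drop is h = L sinθ = 2.89 × sin13.2° = 0.6599 m.
Energy conservation: Mgh = (3/4)Mv², so v = √(2gh/(1+k)) = √(2 × 9.81 × 0.6599 / 1.5) ≈ 2.94 m/s.

v ≈ 2.94 m/s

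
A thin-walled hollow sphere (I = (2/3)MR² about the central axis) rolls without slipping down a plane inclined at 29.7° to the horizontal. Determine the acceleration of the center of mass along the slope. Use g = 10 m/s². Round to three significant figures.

Here I = (2/3)MR², so the shape factor k = I/(MR²) = 2/3.
Along the incline Mg sinθ − f = Ma, and torque about the center fR = Iα = kMR²(a/R) gives f = kMa.
Eliminating f: Mg sinθ = (1+k)Ma, so a = g sinθ/(1+k) = 10 × sin29.7° / 1.667 ≈ 2.97 m/s².

a ≈ 2.97 m/s²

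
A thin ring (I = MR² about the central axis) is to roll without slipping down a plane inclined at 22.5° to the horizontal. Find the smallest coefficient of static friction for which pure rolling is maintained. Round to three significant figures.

The moment of inertia is MR², giving k ≡ I/(MR²) = 1.
Translational: Mg sinθ − f = Ma. Rotational about the CM: fR = Iα = kMRa, so f = kMa.
These give a = g sinθ/(1+k) and the required friction f = kMg sinθ/(1+k).
With N = Mg cosθ, the no-slip condition f ≤ μN gives μ_min = f/N = k tanθ/(1+k).
μ_min = 1 × tan22.5° / 2 ≈ 0.207.

μ_min ≈ 0.207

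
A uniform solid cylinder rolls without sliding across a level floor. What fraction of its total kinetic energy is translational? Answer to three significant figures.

The moment of inertia is (1/2)MR², giving k ≡ I/(MR²) = 0.5.
Since ω = v/R, the translational part is ½Mv² and the rotational part is ½I(v/R)² = ½kMv²; the total is ½(1+k)Mv².
The translational fraction is therefore 1/(1+k) = 1/1.5 ≈ 0.667.

fraction ≈ 0.667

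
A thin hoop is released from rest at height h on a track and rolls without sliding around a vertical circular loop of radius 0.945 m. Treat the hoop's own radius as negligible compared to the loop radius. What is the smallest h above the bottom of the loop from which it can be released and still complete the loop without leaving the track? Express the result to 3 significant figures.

h_min ≈ 2.84 m

With I = MR², the ratio k = I/(MR²) is 1.
At the top of the loop, the minimum-contact condition is Mg = Mv_top²/r, so v_top² = gr.
With ω = v/R, the kinetic energy at speed v is ½(1+k)Mv² = Mv².
Energy conservation from release (height h) to the top (height 2r): Mgh = Mg(2r) + M·gr.
Thus h_min = 2r + (1+k)r/2 = r(2 + 2/2) = 0.945 × 3 ≈ 2.84 m.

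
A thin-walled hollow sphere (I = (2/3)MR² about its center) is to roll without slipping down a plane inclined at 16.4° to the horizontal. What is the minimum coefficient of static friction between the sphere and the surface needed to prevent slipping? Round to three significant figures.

μ_min ≈ 0.118

For this body I = (2/3)MR², i.e. k = I/(MR²) = 2/3.
Newton's second law down the slope: Mg sinθ − f = Ma. The torque equation fR = Iα (with α = a/R) gives f = kMa.
These give a = g sinθ/(1+k) and the required friction f = kMg sinθ/(1+k).
With N = Mg cosθ, the no-slip condition f ≤ μN gives μ_min = f/N = k tanθ/(1+k).
μ_min = (2/3) × tan16.4° / 1.667 ≈ 0.118.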